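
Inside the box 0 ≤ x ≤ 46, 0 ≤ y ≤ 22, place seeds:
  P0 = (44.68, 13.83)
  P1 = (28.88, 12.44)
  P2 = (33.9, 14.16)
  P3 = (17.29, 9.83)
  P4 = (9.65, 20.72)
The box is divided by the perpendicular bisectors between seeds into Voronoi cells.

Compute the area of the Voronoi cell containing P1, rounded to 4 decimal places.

1. box [0,46]×[0,22]: [(0, 0) (46, 0) (46, 22) (0, 22)]
2. ⊥bis P1·P0 via (36.78,13.135): [(0, 0) (37.9355, 0) (36.0001, 22) (0, 22)]  |A|=813.2922
3. ⊥bis P1·P2 via (31.39,13.3): [(0, 0) (35.947, 0) (28.4091, 22) (0, 22)]  |A|=707.9171
4. ⊥bis P1·P3 via (23.085,11.135): [(25.5925, 0) (35.947, 0) (28.4091, 22) (20.6383, 22)]  |A|=199.3782
5. ⊥bis P1·P4 via (19.265,16.58): [(20.9681, 20.5354) (25.5925, 0) (35.947, 0) (28.4091, 22) (21.5987, 22)]  |A|=198.6749
6. canonical 5-gon: [(20.9681, 20.5354) (25.5925, 0) (35.947, 0) (28.4091, 22) (21.5987, 22)]
7. shoelace: 198.6749

Area of P1's cell: 198.6749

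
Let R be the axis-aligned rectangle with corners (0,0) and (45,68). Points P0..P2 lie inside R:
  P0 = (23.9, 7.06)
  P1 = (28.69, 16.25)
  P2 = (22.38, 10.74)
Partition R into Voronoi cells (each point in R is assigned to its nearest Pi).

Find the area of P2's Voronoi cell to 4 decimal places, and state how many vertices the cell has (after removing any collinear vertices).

Area of P2's cell: 603.7337 (4 vertices)

1. box [0,45]×[0,68]: [(0, 0) (45, 0) (45, 68) (0, 68)]
2. ⊥bis P2·P0 via (23.14,8.9): [(0, 0) (1.5926, 0) (45, 17.9291) (45, 68) (0, 68)]  |A|=2670.8718
3. ⊥bis P2·P1 via (25.535,13.495): [(0, 42.7374) (0, 0) (1.5926, 0) (27.849, 10.845)]  |A|=603.7337
4. canonical 4-gon: [(0, 42.7374) (0, 0) (1.5926, 0) (27.849, 10.845)]
5. shoelace: 603.7337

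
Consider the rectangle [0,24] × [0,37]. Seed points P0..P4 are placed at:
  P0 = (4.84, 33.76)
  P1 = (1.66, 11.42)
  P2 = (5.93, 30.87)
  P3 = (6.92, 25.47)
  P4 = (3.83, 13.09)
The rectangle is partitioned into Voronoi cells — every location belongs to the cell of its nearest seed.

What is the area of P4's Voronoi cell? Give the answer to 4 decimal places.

1. box [0,24]×[0,37]: [(0, 0) (24, 0) (24, 37) (0, 37)]
2. ⊥bis P4·P0 via (4.335,23.425): [(0, 23.6368) (0, 0) (24, 0) (24, 22.4641)]  |A|=553.2111
3. ⊥bis P4·P1 via (2.745,12.255): [(0, 23.6368) (0, 15.8219) (12.1763, 0) (24, 0) (24, 22.4641)]  |A|=456.8856
4. ⊥bis P4·P2 via (4.88,21.98): [(0, 22.5564) (0, 15.8219) (12.1763, 0) (24, 0) (24, 19.7217)]  |A|=411.0117
5. ⊥bis P4·P3 via (5.375,19.28): [(0, 20.6216) (0, 15.8219) (12.1763, 0) (24, 0) (24, 14.6313)]  |A|=326.7086
6. canonical 5-gon: [(0, 20.6216) (0, 15.8219) (12.1763, 0) (24, 0) (24, 14.6313)]
7. shoelace: 326.7086

Area of P4's cell: 326.7086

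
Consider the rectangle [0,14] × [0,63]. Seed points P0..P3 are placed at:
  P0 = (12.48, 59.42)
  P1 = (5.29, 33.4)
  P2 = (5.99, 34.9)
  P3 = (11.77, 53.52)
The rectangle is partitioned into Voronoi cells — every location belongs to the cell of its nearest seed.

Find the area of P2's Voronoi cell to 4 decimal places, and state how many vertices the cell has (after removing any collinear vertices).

1. box [0,14]×[0,63]: [(0, 0) (14, 0) (14, 63) (0, 63)]
2. ⊥bis P2·P0 via (9.235,47.16): [(0, 49.6043) (0, 0) (14, 0) (14, 45.8988)]  |A|=668.5219
3. ⊥bis P2·P1 via (5.64,34.15): [(0, 49.6043) (0, 36.782) (14, 30.2487) (14, 45.8988)]  |A|=199.3072
4. ⊥bis P2·P3 via (8.88,44.21): [(0, 46.9665) (0, 36.782) (14, 30.2487) (14, 42.6207)]  |A|=157.8956
5. canonical 4-gon: [(0, 46.9665) (0, 36.782) (14, 30.2487) (14, 42.6207)]
6. shoelace: 157.8956

Area of P2's cell: 157.8956 (4 vertices)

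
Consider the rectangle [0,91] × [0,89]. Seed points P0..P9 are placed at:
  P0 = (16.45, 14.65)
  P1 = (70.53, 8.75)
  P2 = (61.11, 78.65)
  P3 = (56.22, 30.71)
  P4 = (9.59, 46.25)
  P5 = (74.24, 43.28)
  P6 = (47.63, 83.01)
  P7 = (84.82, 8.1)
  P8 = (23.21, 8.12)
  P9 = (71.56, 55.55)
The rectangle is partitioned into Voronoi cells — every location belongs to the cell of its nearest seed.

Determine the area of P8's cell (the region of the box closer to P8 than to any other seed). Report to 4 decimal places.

Area of P8's cell: 564.0752

1. box [0,91]×[0,89]: [(0, 0) (91, 0) (91, 89) (0, 89)]
2. ⊥bis P8·P0 via (19.83,11.385): [(8.8324, 0) (91, 0) (91, 85.0618)]  |A|=3494.6618
3. ⊥bis P8·P1 via (46.87,8.435): [(46.4636, 38.9567) (8.8324, 0) (46.9823, 0)]  |A|=743.0986
4. ⊥bis P8·P2 via (42.16,43.385): [(46.4636, 38.9567) (8.8324, 0) (46.9823, 0)]  |A|=743.0986
5. ⊥bis P8·P3 via (39.715,19.415): [(46.8629, 8.9701) (34.6858, 26.764) (8.8324, 0) (46.9823, 0)]  |A|=564.0752
6. ⊥bis P8·P4 via (16.4,27.185): [(46.8629, 8.9701) (34.6858, 26.764) (8.8324, 0) (46.9823, 0)]  |A|=564.0752
7. ⊥bis P8·P5 via (48.725,25.7): [(46.8629, 8.9701) (34.6858, 26.764) (8.8324, 0) (46.9823, 0)]  |A|=564.0752
8. ⊥bis P8·P6 via (35.42,45.565): [(46.8629, 8.9701) (34.6858, 26.764) (8.8324, 0) (46.9823, 0)]  |A|=564.0752
9. ⊥bis P8·P7 via (54.015,8.11): [(46.8629, 8.9701) (34.6858, 26.764) (8.8324, 0) (46.9823, 0)]  |A|=564.0752
10. ⊥bis P8·P9 via (47.385,31.835): [(46.8629, 8.9701) (34.6858, 26.764) (8.8324, 0) (46.9823, 0)]  |A|=564.0752
11. canonical 4-gon: [(46.8629, 8.9701) (34.6858, 26.764) (8.8324, 0) (46.9823, 0)]
12. shoelace: 564.0752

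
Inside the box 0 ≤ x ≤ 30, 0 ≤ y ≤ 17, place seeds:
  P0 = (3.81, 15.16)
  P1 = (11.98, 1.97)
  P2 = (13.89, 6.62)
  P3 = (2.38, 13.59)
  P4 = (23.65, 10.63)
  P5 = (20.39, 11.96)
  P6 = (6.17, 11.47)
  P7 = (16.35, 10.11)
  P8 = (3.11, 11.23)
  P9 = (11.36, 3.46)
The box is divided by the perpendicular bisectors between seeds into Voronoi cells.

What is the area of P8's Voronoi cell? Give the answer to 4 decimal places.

1. box [0,30]×[0,17]: [(0, 0) (30, 0) (30, 17) (0, 17)]
2. ⊥bis P8·P0 via (3.46,13.195): [(0, 13.8113) (0, 0) (30, 0) (30, 8.4678)]  |A|=334.1859
3. ⊥bis P8·P1 via (7.545,6.6): [(12.71, 11.5474) (0, 13.8113) (0, 0) (0.6548, 0)]  |A|=91.5511
4. ⊥bis P8·P2 via (8.5,8.925): [(7.4785, 6.5363) (9.8401, 12.0586) (0, 13.8113) (0, 0) (0.6548, 0)]  |A|=83.0233
5. ⊥bis P8·P3 via (2.745,12.41): [(7.4785, 6.5363) (9.8401, 12.0586) (4.6167, 12.989) (0, 11.5609) (0, 0) (0.6548, 0)]  |A|=77.8286
6. ⊥bis P8·P4 via (13.38,10.93): [(7.4785, 6.5363) (9.8401, 12.0586) (4.6167, 12.989) (0, 11.5609) (0, 0) (0.6548, 0)]  |A|=77.8286
7. ⊥bis P8·P5 via (11.75,11.595): [(7.4785, 6.5363) (9.8401, 12.0586) (4.6167, 12.989) (0, 11.5609) (0, 0) (0.6548, 0)]  |A|=77.8286
8. ⊥bis P8·P6 via (4.64,11.35): [(5.1895, 4.3437) (4.5139, 12.9572) (0, 11.5609) (0, 0) (0.6548, 0)]  |A|=51.3319
9. ⊥bis P8·P7 via (9.73,10.67): [(5.1895, 4.3437) (4.5139, 12.9572) (0, 11.5609) (0, 0) (0.6548, 0)]  |A|=51.3319
10. ⊥bis P8·P9 via (7.235,7.345): [(5.1295, 5.1094) (4.5139, 12.9572) (0, 11.5609) (0, 0) (0.3173, 0)]  |A|=48.6033
11. canonical 5-gon: [(5.1295, 5.1094) (4.5139, 12.9572) (0, 11.5609) (0, 0) (0.3173, 0)]
12. shoelace: 48.6033

Area of P8's cell: 48.6033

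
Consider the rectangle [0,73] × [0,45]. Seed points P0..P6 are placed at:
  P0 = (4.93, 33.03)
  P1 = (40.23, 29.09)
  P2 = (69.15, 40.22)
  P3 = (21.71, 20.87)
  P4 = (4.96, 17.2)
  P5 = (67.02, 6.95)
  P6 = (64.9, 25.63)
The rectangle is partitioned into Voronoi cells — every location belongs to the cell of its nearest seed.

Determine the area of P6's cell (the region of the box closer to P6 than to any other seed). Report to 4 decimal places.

Area of P6's cell: 377.4147

1. box [0,73]×[0,45]: [(0, 0) (73, 0) (73, 45) (0, 45)]
2. ⊥bis P6·P0 via (34.915,29.33): [(31.2958, 0) (73, 0) (73, 45) (36.8486, 45)]  |A|=1751.7505
3. ⊥bis P6·P1 via (52.565,27.36): [(48.7277, 0) (73, 0) (73, 45) (55.039, 45)]  |A|=950.248
4. ⊥bis P6·P2 via (67.025,32.925): [(53.8824, 36.7534) (48.7277, 0) (73, 0) (73, 31.1845)]  |A|=744.13
5. ⊥bis P6·P3 via (43.305,23.25): [(53.8824, 36.7534) (48.7277, 0) (73, 0) (73, 31.1845)]  |A|=744.13
6. ⊥bis P6·P4 via (34.93,21.415): [(53.8824, 36.7534) (48.7277, 0) (73, 0) (73, 31.1845)]  |A|=744.13
7. ⊥bis P6·P5 via (65.96,16.29): [(53.8824, 36.7534) (50.7706, 14.5662) (73, 17.089) (73, 31.1845)]  |A|=377.4147
8. canonical 4-gon: [(53.8824, 36.7534) (50.7706, 14.5662) (73, 17.089) (73, 31.1845)]
9. shoelace: 377.4147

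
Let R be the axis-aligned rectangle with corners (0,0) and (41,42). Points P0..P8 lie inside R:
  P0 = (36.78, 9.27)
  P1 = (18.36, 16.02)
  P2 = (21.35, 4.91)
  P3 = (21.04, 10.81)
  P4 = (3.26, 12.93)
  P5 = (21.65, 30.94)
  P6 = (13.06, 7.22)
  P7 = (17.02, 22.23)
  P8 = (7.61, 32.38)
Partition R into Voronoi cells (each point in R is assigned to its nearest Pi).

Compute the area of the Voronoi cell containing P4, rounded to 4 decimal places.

1. box [0,41]×[0,42]: [(0, 0) (41, 0) (41, 42) (0, 42)]
2. ⊥bis P4·P0 via (20.02,11.1): [(0, 0) (18.808, 0) (23.3939, 42) (0, 42)]  |A|=886.2406
3. ⊥bis P4·P1 via (10.81,14.475): [(0, 0) (13.7721, 0) (5.1774, 42) (0, 42)]  |A|=397.9396
4. ⊥bis P4·P2 via (12.305,8.92): [(0, 0) (8.3504, 0) (12.0599, 8.3671) (5.1774, 42) (0, 42)]  |A|=375.2576
5. ⊥bis P4·P3 via (12.15,11.87): [(0, 0) (8.3504, 0) (11.6118, 7.3565) (11.8529, 9.3785) (5.1774, 42) (0, 42)]  |A|=374.9264
6. ⊥bis P4·P5 via (12.455,21.935): [(0, 34.6528) (0, 0) (8.3504, 0) (11.6118, 7.3565) (11.8529, 9.3785) (8.4456, 26.0289)]  |A|=302.5562
7. ⊥bis P4·P6 via (8.16,10.075): [(0, 34.6528) (0, 0) (2.2898, 0) (10.7876, 14.5847) (8.4456, 26.0289)]  |A|=241.8364
8. ⊥bis P4·P7 via (10.14,17.58): [(0, 32.5828) (0, 0) (2.2898, 0) (10.7876, 14.5847) (10.1896, 17.5066)]  |A|=202.8218
9. ⊥bis P4·P8 via (5.435,22.655): [(6.937, 22.3191) (0, 23.8705) (0, 0) (2.2898, 0) (10.7876, 14.5847) (10.1896, 17.5066)]  |A|=172.6032
10. canonical 6-gon: [(6.937, 22.3191) (0, 23.8705) (0, 0) (2.2898, 0) (10.7876, 14.5847) (10.1896, 17.5066)]
11. shoelace: 172.6032

Area of P4's cell: 172.6032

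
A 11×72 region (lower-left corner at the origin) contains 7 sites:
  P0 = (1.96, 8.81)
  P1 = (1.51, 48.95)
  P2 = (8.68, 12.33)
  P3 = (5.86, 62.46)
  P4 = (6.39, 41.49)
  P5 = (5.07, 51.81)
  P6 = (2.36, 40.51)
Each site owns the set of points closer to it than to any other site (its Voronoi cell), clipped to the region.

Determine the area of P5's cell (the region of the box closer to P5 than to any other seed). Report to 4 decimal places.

1. box [0,11]×[0,72]: [(0, 0) (11, 0) (11, 72) (0, 72)]
2. ⊥bis P5·P0 via (3.515,30.31): [(0, 30.5642) (11, 29.7686) (11, 72) (0, 72)]  |A|=460.1692
3. ⊥bis P5·P1 via (3.29,50.38): [(0, 54.4752) (11, 40.7829) (11, 72) (0, 72)]  |A|=268.08
4. ⊥bis P5·P2 via (6.875,32.07): [(0, 54.4752) (11, 40.7829) (11, 72) (0, 72)]  |A|=268.08
5. ⊥bis P5·P3 via (5.465,57.135): [(0, 57.5404) (0, 54.4752) (11, 40.7829) (11, 56.7244)]  |A|=104.5364
6. ⊥bis P5·P4 via (5.73,46.65): [(0, 57.5404) (0, 54.4752) (6.2347, 46.7146) (11, 47.3241) (11, 56.7244)]  |A|=88.9512
7. ⊥bis P5·P6 via (3.715,46.16): [(0, 57.5404) (0, 54.4752) (6.2347, 46.7146) (11, 47.3241) (11, 56.7244)]  |A|=88.9512
8. canonical 5-gon: [(0, 57.5404) (0, 54.4752) (6.2347, 46.7146) (11, 47.3241) (11, 56.7244)]
9. shoelace: 88.9512

Area of P5's cell: 88.9512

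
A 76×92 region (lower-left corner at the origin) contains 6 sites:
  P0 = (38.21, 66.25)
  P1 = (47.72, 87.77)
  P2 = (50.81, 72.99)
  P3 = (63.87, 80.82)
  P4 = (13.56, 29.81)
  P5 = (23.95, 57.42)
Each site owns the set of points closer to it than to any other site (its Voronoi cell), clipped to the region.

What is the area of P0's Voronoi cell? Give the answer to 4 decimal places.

1. box [0,76]×[0,92]: [(0, 0) (76, 0) (76, 92) (0, 92)]
2. ⊥bis P0·P1 via (42.965,77.01): [(0, 0) (76, 0) (76, 62.4114) (9.0444, 92) (0, 92)]  |A|=6001.4374
3. ⊥bis P0·P2 via (44.51,69.62): [(0, 0) (76, 0) (76, 10.7515) (39.8115, 78.4036) (9.0444, 92) (0, 92)]  |A|=5066.6897
4. ⊥bis P0·P3 via (51.04,73.535): [(0, 0) (76, 0) (76, 10.7515) (39.8115, 78.4036) (9.0444, 92) (0, 92)]  |A|=5066.6897
5. ⊥bis P0·P4 via (25.885,48.03): [(0, 65.54) (73.1684, 16.0449) (39.8115, 78.4036) (9.0444, 92) (0, 92)]  |A|=2044.0309
6. ⊥bis P0·P5 via (31.08,61.835): [(49.5342, 32.0324) (73.1684, 16.0449) (39.8115, 78.4036) (13.6661, 89.9576)]  |A|=1020.281
7. canonical 4-gon: [(49.5342, 32.0324) (73.1684, 16.0449) (39.8115, 78.4036) (13.6661, 89.9576)]
8. shoelace: 1020.281

Area of P0's cell: 1020.2810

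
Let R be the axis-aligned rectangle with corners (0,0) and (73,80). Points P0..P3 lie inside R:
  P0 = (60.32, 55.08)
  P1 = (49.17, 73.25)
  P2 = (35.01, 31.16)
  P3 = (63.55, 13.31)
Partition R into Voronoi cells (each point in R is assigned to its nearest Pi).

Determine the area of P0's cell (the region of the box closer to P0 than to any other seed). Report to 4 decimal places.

Area of P0's cell: 888.4259

1. box [0,73]×[0,80]: [(0, 0) (73, 0) (73, 80) (0, 80)]
2. ⊥bis P0·P1 via (54.745,64.165): [(0, 30.5708) (0, 0) (73, 0) (73, 75.3672)]  |A|=3866.7353
3. ⊥bis P0·P2 via (47.665,43.12): [(37.6753, 53.6902) (73, 16.3128) (73, 75.3672)]  |A|=1043.0391
4. ⊥bis P0·P3 via (61.935,34.195): [(37.6753, 53.6902) (56.4972, 33.7745) (73, 35.0506) (73, 75.3672)]  |A|=888.4259
5. canonical 4-gon: [(37.6753, 53.6902) (56.4972, 33.7745) (73, 35.0506) (73, 75.3672)]
6. shoelace: 888.4259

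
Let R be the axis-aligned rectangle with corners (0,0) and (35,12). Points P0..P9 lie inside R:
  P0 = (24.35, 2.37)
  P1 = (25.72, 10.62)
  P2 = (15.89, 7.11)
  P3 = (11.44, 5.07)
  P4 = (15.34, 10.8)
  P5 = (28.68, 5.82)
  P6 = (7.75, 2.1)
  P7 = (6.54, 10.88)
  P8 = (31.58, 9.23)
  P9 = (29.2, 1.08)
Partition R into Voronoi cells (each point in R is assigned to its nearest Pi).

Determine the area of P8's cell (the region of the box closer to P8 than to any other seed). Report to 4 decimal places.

1. box [0,35]×[0,12]: [(0, 0) (35, 0) (35, 12) (0, 12)]
2. ⊥bis P8·P0 via (27.965,5.8): [(33.4682, 0) (35, 0) (35, 12) (22.0823, 12)]  |A|=86.6972
3. ⊥bis P8·P1 via (28.65,9.925): [(27.7302, 6.0474) (33.4682, 0) (35, 0) (35, 12) (29.1422, 12)]  |A|=65.6849
4. ⊥bis P8·P2 via (23.735,8.17): [(27.7302, 6.0474) (33.4682, 0) (35, 0) (35, 12) (29.1422, 12)]  |A|=65.6849
5. ⊥bis P8·P3 via (21.51,7.15): [(27.7302, 6.0474) (33.4682, 0) (35, 0) (35, 12) (29.1422, 12)]  |A|=65.6849
6. ⊥bis P8·P4 via (23.46,10.015): [(27.7302, 6.0474) (33.4682, 0) (35, 0) (35, 12) (29.1422, 12)]  |A|=65.6849
7. ⊥bis P8·P5 via (30.13,7.525): [(28.4247, 8.9752) (35, 3.3834) (35, 12) (29.1422, 12)]  |A|=37.1877
8. ⊥bis P8·P6 via (19.665,5.665): [(28.4247, 8.9752) (35, 3.3834) (35, 12) (29.1422, 12)]  |A|=37.1877
9. ⊥bis P8·P7 via (19.06,10.055): [(28.4247, 8.9752) (35, 3.3834) (35, 12) (29.1422, 12)]  |A|=37.1877
10. ⊥bis P8·P9 via (30.39,5.155): [(28.4247, 8.9752) (34.2382, 4.0312) (35, 3.8088) (35, 12) (29.1422, 12)]  |A|=37.0256
11. canonical 5-gon: [(28.4247, 8.9752) (34.2382, 4.0312) (35, 3.8088) (35, 12) (29.1422, 12)]
12. shoelace: 37.0256

Area of P8's cell: 37.0256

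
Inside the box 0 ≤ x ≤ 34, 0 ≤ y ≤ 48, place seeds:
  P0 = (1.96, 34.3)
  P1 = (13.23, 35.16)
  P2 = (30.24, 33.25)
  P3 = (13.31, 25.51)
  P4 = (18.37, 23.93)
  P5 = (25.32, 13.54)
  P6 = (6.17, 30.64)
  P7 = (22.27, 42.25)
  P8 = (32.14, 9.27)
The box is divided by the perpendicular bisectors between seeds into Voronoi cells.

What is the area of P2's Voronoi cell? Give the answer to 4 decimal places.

1. box [0,34]×[0,48]: [(0, 0) (34, 0) (34, 48) (0, 48)]
2. ⊥bis P2·P0 via (16.1,33.775): [(14.846, 0) (34, 0) (34, 48) (16.6282, 48)]  |A|=876.6208
3. ⊥bis P2·P1 via (21.735,34.205): [(17.8942, 0) (34, 0) (34, 48) (23.284, 48)]  |A|=643.7226
4. ⊥bis P2·P3 via (21.775,29.38): [(21.3079, 30.4016) (34, 2.6398) (34, 48) (23.284, 48)]  |A|=382.1495
5. ⊥bis P2·P4 via (24.305,28.59): [(21.5049, 32.1562) (34, 16.2424) (34, 48) (23.284, 48)]  |A|=283.2978
6. ⊥bis P2·P5 via (27.78,23.395): [(21.5049, 32.1562) (28.5312, 23.2075) (34, 21.8424) (34, 48) (23.284, 48)]  |A|=267.9853
7. ⊥bis P2·P6 via (18.205,31.945): [(21.5049, 32.1562) (28.5312, 23.2075) (34, 21.8424) (34, 48) (23.284, 48)]  |A|=267.9853
8. ⊥bis P2·P7 via (26.255,37.75): [(21.6779, 33.6968) (21.5049, 32.1562) (28.5312, 23.2075) (34, 21.8424) (34, 44.6086)]  |A|=170.4541
9. ⊥bis P2·P8 via (31.19,21.26): [(21.6779, 33.6968) (21.5049, 32.1562) (28.5312, 23.2075) (34, 21.8424) (34, 44.6086)]  |A|=170.4541
10. canonical 5-gon: [(21.6779, 33.6968) (21.5049, 32.1562) (28.5312, 23.2075) (34, 21.8424) (34, 44.6086)]
11. shoelace: 170.4541

Area of P2's cell: 170.4541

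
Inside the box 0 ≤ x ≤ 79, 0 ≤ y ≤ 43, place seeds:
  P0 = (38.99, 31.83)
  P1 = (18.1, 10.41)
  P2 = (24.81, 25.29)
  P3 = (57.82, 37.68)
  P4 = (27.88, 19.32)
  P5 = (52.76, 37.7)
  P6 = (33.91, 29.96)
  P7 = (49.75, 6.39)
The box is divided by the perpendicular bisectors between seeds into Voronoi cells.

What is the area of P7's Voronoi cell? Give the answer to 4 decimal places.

Area of P7's cell: 810.0776

1. box [0,79]×[0,43]: [(0, 0) (79, 0) (79, 43) (0, 43)]
2. ⊥bis P7·P0 via (44.37,19.11): [(0, 0.3434) (0, 0) (79, 0) (79, 33.757)]  |A|=1346.9661
3. ⊥bis P7·P1 via (33.925,8.4): [(34.7696, 15.0494) (32.8581, 0) (79, 0) (79, 33.757)]  |A|=1093.7476
4. ⊥bis P7·P2 via (37.28,15.84): [(37.5825, 16.2392) (34.3847, 12.0195) (32.8581, 0) (79, 0) (79, 33.757)]  |A|=1089.7149
5. ⊥bis P7·P3 via (53.785,22.035): [(52.2324, 22.4354) (37.5825, 16.2392) (34.3847, 12.0195) (32.8581, 0) (79, 0) (79, 15.5318)]  |A|=845.7927
6. ⊥bis P7·P4 via (38.815,12.855): [(52.2324, 22.4354) (41.8939, 18.0627) (33.3077, 3.5399) (32.8581, 0) (79, 0) (79, 15.5318)]  |A|=811.0288
7. ⊥bis P7·P5 via (51.255,22.045): [(55.2267, 21.6632) (51.2992, 22.0408) (41.8939, 18.0627) (33.3077, 3.5399) (32.8581, 0) (79, 0) (79, 15.5318)]  |A|=810.0776
8. ⊥bis P7·P6 via (41.83,18.175): [(55.2267, 21.6632) (51.2992, 22.0408) (41.8939, 18.0627) (33.3077, 3.5399) (32.8581, 0) (79, 0) (79, 15.5318)]  |A|=810.0776
9. canonical 7-gon: [(55.2267, 21.6632) (51.2992, 22.0408) (41.8939, 18.0627) (33.3077, 3.5399) (32.8581, 0) (79, 0) (79, 15.5318)]
10. shoelace: 810.0776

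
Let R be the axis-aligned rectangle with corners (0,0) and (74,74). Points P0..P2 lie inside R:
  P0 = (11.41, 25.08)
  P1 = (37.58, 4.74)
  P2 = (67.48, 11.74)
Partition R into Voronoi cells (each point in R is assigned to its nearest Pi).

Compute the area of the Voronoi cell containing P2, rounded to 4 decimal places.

Area of P2's cell: 1831.3572

1. box [0,74]×[0,74]: [(0, 0) (74, 0) (74, 74) (0, 74)]
2. ⊥bis P2·P0 via (39.445,18.41): [(35.065, 0) (74, 0) (74, 74) (52.6708, 74)]  |A|=2229.7773
3. ⊥bis P2·P1 via (52.53,8.24): [(44.8402, 41.0866) (54.4591, 0) (74, 0) (74, 74) (52.6708, 74)]  |A|=1831.3572
4. canonical 5-gon: [(44.8402, 41.0866) (54.4591, 0) (74, 0) (74, 74) (52.6708, 74)]
5. shoelace: 1831.3572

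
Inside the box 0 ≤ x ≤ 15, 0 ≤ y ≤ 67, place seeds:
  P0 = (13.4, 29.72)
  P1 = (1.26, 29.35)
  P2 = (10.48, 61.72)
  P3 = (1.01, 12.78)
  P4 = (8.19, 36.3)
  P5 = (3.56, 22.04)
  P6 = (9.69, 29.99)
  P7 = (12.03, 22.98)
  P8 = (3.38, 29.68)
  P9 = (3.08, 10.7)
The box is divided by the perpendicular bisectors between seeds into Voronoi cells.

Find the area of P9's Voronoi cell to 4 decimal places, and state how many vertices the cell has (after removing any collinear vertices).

1. box [0,15]×[0,67]: [(0, 0) (15, 0) (15, 67) (0, 67)]
2. ⊥bis P9·P0 via (8.24,20.21): [(0, 24.6809) (0, 0) (15, 0) (15, 16.5421)]  |A|=309.1727
3. ⊥bis P9·P1 via (2.17,20.025): [(7.6037, 20.5553) (0, 19.8132) (0, 0) (15, 0) (15, 16.5421)]  |A|=290.6666
4. ⊥bis P9·P2 via (6.78,36.21): [(7.6037, 20.5553) (0, 19.8132) (0, 0) (15, 0) (15, 16.5421)]  |A|=290.6666
5. ⊥bis P9·P3 via (2.045,11.74): [(9.7388, 19.3968) (0, 9.7048) (0, 0) (15, 0) (15, 16.5421)]  |A|=236.2484
6. ⊥bis P9·P4 via (5.635,23.5): [(9.7388, 19.3968) (0, 9.7048) (0, 0) (15, 0) (15, 16.5421)]  |A|=236.2484
7. ⊥bis P9·P5 via (3.32,16.37): [(6.5596, 16.2329) (0, 9.7048) (0, 0) (15, 0) (15, 15.8756)]  |A|=220.5748
8. ⊥bis P9·P6 via (6.385,20.345): [(6.5596, 16.2329) (0, 9.7048) (0, 0) (15, 0) (15, 15.8756)]  |A|=220.5748
9. ⊥bis P9·P7 via (7.555,16.84): [(8.5008, 16.1507) (6.5596, 16.2329) (0, 9.7048) (0, 0) (15, 0) (15, 11.4139)]  |A|=206.0758
10. ⊥bis P9·P8 via (3.23,20.19): [(8.5008, 16.1507) (6.5596, 16.2329) (0, 9.7048) (0, 0) (15, 0) (15, 11.4139)]  |A|=206.0758
11. canonical 6-gon: [(8.5008, 16.1507) (6.5596, 16.2329) (0, 9.7048) (0, 0) (15, 0) (15, 11.4139)]
12. shoelace: 206.0758

Area of P9's cell: 206.0758 (6 vertices)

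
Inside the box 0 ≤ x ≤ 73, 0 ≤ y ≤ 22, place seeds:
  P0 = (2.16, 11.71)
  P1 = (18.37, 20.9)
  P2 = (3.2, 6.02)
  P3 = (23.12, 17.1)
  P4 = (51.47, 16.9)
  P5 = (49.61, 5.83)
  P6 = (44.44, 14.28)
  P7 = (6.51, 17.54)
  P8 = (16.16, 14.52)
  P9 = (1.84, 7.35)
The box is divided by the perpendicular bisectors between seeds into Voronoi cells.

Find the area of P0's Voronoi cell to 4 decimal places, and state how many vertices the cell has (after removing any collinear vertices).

Area of P0's cell: 44.9933 (5 vertices)

1. box [0,73]×[0,22]: [(0, 0) (73, 0) (73, 22) (0, 22)]
2. ⊥bis P0·P1 via (10.265,16.305): [(0, 0) (19.5089, 0) (7.0363, 22) (0, 22)]  |A|=291.9969
3. ⊥bis P0·P2 via (2.68,8.865): [(0, 8.3752) (13.3748, 10.8198) (7.0363, 22) (0, 22)]  |A|=130.4484
4. ⊥bis P0·P3 via (12.64,14.405): [(0, 8.3752) (13.3748, 10.8198) (7.0363, 22) (0, 22)]  |A|=130.4484
5. ⊥bis P0·P4 via (26.815,14.305): [(0, 8.3752) (13.3748, 10.8198) (7.0363, 22) (0, 22)]  |A|=130.4484
6. ⊥bis P0·P5 via (25.885,8.77): [(0, 8.3752) (13.3748, 10.8198) (7.0363, 22) (0, 22)]  |A|=130.4484
7. ⊥bis P0·P6 via (23.3,12.995): [(0, 8.3752) (13.3748, 10.8198) (7.0363, 22) (0, 22)]  |A|=130.4484
8. ⊥bis P0·P7 via (4.335,14.625): [(0, 17.8595) (0, 8.3752) (10.2101, 10.2413)]  |A|=48.4182
9. ⊥bis P0·P8 via (9.16,13.115): [(9.6534, 10.6567) (0, 17.8595) (0, 8.3752) (9.7535, 10.1579)]  |A|=48.3002
10. ⊥bis P0·P9 via (2,9.53): [(9.6534, 10.6567) (0, 17.8595) (0, 9.6768) (5.0811, 9.3039) (9.7535, 10.1579)]  |A|=44.9933
11. canonical 5-gon: [(9.6534, 10.6567) (0, 17.8595) (0, 9.6768) (5.0811, 9.3039) (9.7535, 10.1579)]
12. shoelace: 44.9933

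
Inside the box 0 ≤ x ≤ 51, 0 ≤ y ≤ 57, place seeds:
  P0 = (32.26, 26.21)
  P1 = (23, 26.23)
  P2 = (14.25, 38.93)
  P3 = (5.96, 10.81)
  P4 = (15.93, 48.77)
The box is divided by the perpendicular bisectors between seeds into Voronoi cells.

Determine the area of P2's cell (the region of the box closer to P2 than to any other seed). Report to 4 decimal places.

Area of P2's cell: 378.3462

1. box [0,51]×[0,57]: [(0, 0) (51, 0) (51, 57) (0, 57)]
2. ⊥bis P2·P0 via (23.255,32.57): [(0, 0) (0.2516, 0) (40.5093, 57) (0, 57)]  |A|=1161.6864
3. ⊥bis P2·P1 via (18.625,32.58): [(0, 19.7478) (27.6572, 38.803) (40.5093, 57) (0, 57)]  |A|=883.7197
4. ⊥bis P2·P3 via (10.105,24.87): [(0, 27.849) (8.2348, 25.4214) (27.6572, 38.803) (40.5093, 57) (0, 57)]  |A|=850.3639
5. ⊥bis P2·P4 via (15.09,43.85): [(0, 46.4263) (0, 27.849) (8.2348, 25.4214) (27.6572, 38.803) (29.4859, 41.3922)]  |A|=378.3462
6. canonical 5-gon: [(0, 46.4263) (0, 27.849) (8.2348, 25.4214) (27.6572, 38.803) (29.4859, 41.3922)]
7. shoelace: 378.3462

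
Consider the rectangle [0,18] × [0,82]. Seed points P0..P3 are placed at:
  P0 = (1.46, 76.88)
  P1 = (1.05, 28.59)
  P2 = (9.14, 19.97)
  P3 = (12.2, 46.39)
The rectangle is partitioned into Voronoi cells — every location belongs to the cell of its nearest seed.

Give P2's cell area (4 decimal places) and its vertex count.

Area of P2's cell: 495.1892 (5 vertices)

1. box [0,18]×[0,82]: [(0, 0) (18, 0) (18, 82) (0, 82)]
2. ⊥bis P2·P0 via (5.3,48.425): [(0, 47.7098) (0, 0) (18, 0) (18, 50.1389)]  |A|=880.6377
3. ⊥bis P2·P1 via (5.095,24.28): [(0, 19.4983) (0, 0) (18, 0) (18, 36.3915)]  |A|=503.0082
4. ⊥bis P2·P3 via (10.67,33.18): [(14.1488, 32.7771) (0, 19.4983) (0, 0) (18, 0) (18, 32.331)]  |A|=495.1892
5. canonical 5-gon: [(14.1488, 32.7771) (0, 19.4983) (0, 0) (18, 0) (18, 32.331)]
6. shoelace: 495.1892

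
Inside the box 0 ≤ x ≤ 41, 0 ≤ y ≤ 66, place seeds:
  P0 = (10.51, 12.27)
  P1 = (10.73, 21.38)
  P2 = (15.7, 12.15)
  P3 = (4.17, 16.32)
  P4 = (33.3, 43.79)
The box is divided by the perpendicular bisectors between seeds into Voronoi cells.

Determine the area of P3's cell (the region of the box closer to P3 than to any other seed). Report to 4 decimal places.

1. box [0,41]×[0,66]: [(0, 0) (41, 0) (41, 66) (0, 66)]
2. ⊥bis P3·P0 via (7.34,14.295): [(0, 2.8047) (40.3692, 66) (0, 66)]  |A|=1275.5719
3. ⊥bis P3·P1 via (7.45,18.85): [(0, 28.5085) (0, 2.8047) (8.9814, 16.8646)]  |A|=115.4285
4. ⊥bis P3·P2 via (9.935,14.235): [(0, 28.5085) (0, 2.8047) (8.9814, 16.8646)]  |A|=115.4285
5. ⊥bis P3·P4 via (18.735,30.055): [(0, 28.5085) (0, 2.8047) (8.9814, 16.8646)]  |A|=115.4285
6. canonical 3-gon: [(0, 28.5085) (0, 2.8047) (8.9814, 16.8646)]
7. shoelace: 115.4285

Area of P3's cell: 115.4285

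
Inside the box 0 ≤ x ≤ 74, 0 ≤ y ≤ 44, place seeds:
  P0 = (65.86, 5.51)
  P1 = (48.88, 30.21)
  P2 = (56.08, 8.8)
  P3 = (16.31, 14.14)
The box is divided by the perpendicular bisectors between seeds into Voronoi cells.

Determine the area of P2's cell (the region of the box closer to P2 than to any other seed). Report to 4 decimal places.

1. box [0,74]×[0,44]: [(0, 0) (74, 0) (74, 44) (0, 44)]
2. ⊥bis P2·P0 via (60.97,7.155): [(0, 0) (58.5631, 0) (73.3647, 44) (0, 44)]  |A|=2902.4103
3. ⊥bis P2·P1 via (52.48,19.505): [(0, 1.8564) (0, 0) (58.5631, 0) (66.7375, 24.2997)]  |A|=773.4779
4. ⊥bis P2·P3 via (36.195,11.47): [(36.5548, 14.1495) (34.6549, 0) (58.5631, 0) (66.7375, 24.2997)]  |A|=494.3729
5. canonical 4-gon: [(36.5548, 14.1495) (34.6549, 0) (58.5631, 0) (66.7375, 24.2997)]
6. shoelace: 494.3729

Area of P2's cell: 494.3729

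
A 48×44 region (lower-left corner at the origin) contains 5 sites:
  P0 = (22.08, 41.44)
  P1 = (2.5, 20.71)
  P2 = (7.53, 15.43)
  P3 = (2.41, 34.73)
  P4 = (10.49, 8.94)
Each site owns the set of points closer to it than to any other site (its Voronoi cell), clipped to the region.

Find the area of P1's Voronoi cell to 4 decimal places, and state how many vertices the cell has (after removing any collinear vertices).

1. box [0,48]×[0,44]: [(0, 0) (48, 0) (48, 44) (0, 44)]
2. ⊥bis P1·P0 via (12.29,31.075): [(0, 42.6832) (0, 0) (45.1901, 0)]  |A|=964.4301
3. ⊥bis P1·P2 via (5.015,18.07): [(15.4918, 28.0508) (0, 42.6832) (0, 13.2925)]  |A|=227.6585
4. ⊥bis P1·P3 via (2.455,27.72): [(15.2307, 27.802) (0, 27.7042) (0, 13.2925)]  |A|=109.7509
5. ⊥bis P1·P4 via (6.495,14.825): [(15.2307, 27.802) (0, 27.7042) (0, 13.2925)]  |A|=109.7509
6. canonical 3-gon: [(15.2307, 27.802) (0, 27.7042) (0, 13.2925)]
7. shoelace: 109.7509

Area of P1's cell: 109.7509 (3 vertices)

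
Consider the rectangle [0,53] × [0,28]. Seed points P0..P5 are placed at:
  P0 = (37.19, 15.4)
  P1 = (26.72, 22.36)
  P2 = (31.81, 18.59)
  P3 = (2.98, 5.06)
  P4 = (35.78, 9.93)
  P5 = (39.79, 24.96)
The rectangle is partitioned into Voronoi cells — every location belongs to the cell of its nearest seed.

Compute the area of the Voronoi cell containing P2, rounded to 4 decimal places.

1. box [0,53]×[0,28]: [(0, 0) (53, 0) (53, 28) (0, 28)]
2. ⊥bis P2·P0 via (34.5,16.995): [(0, 0) (24.423, 0) (41.0253, 28) (0, 28)]  |A|=916.2763
3. ⊥bis P2·P1 via (29.265,20.475): [(14.0998, 0) (24.423, 0) (41.0253, 28) (34.8385, 28)]  |A|=231.1394
4. ⊥bis P2·P3 via (17.395,11.825): [(19.514, 7.3098) (22.9445, 0) (24.423, 0) (41.0253, 28) (34.8385, 28)]  |A|=198.8129
5. ⊥bis P2·P4 via (33.795,14.26): [(19.9663, 7.9205) (32.5361, 13.6829) (41.0253, 28) (34.8385, 28)]  |A|=127.6363
6. ⊥bis P2·P5 via (35.8,21.775): [(32.9097, 25.3958) (19.9663, 7.9205) (32.5361, 13.6829) (36.6803, 20.6722)]  |A|=95.5033
7. canonical 4-gon: [(32.9097, 25.3958) (19.9663, 7.9205) (32.5361, 13.6829) (36.6803, 20.6722)]
8. shoelace: 95.5033

Area of P2's cell: 95.5033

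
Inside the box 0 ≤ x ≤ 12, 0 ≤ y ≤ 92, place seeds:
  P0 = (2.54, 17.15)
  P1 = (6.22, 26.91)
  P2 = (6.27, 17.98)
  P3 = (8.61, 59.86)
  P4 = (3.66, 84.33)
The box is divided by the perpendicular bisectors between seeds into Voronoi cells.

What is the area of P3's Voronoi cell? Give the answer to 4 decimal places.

1. box [0,12]×[0,92]: [(0, 0) (12, 0) (12, 92) (0, 92)]
2. ⊥bis P3·P0 via (5.575,38.505): [(0, 39.2973) (12, 37.5919) (12, 92) (0, 92)]  |A|=642.6648
3. ⊥bis P3·P1 via (7.415,43.385): [(0, 43.9228) (12, 43.0524) (12, 92) (0, 92)]  |A|=582.1484
4. ⊥bis P3·P2 via (7.44,38.92): [(0, 43.9228) (12, 43.0524) (12, 92) (0, 92)]  |A|=582.1484
5. ⊥bis P3·P4 via (6.135,72.095): [(0, 70.854) (0, 43.9228) (12, 43.0524) (12, 73.2814)]  |A|=342.9607
6. canonical 4-gon: [(0, 70.854) (0, 43.9228) (12, 43.0524) (12, 73.2814)]
7. shoelace: 342.9607

Area of P3's cell: 342.9607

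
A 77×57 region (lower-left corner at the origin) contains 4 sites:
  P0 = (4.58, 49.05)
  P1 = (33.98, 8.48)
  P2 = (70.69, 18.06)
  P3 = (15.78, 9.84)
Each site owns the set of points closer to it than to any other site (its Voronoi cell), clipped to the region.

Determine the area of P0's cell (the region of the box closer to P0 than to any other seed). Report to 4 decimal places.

Area of P0's cell: 1021.2843

1. box [0,77]×[0,57]: [(0, 0) (77, 0) (77, 57) (0, 57)]
2. ⊥bis P0·P1 via (19.28,28.765): [(0, 14.7933) (58.2424, 57) (0, 57)]  |A|=1229.1094
3. ⊥bis P0·P2 via (37.635,33.555): [(0, 14.7933) (43.6775, 46.4452) (48.6252, 57) (0, 57)]  |A|=1178.3555
4. ⊥bis P0·P3 via (10.18,29.445): [(0, 26.5372) (26.7495, 34.1779) (43.6775, 46.4452) (48.6252, 57) (0, 57)]  |A|=1021.2843
5. canonical 5-gon: [(0, 26.5372) (26.7495, 34.1779) (43.6775, 46.4452) (48.6252, 57) (0, 57)]
6. shoelace: 1021.2843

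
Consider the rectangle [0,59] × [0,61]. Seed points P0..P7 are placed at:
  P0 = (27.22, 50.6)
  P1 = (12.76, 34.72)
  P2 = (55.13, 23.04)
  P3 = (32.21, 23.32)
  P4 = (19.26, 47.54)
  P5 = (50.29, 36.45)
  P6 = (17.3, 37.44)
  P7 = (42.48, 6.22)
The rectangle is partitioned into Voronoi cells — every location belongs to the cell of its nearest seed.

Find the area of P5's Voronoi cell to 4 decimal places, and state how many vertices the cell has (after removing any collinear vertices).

Area of P5's cell: 563.0831 (5 vertices)

1. box [0,59]×[0,61]: [(0, 0) (59, 0) (59, 61) (0, 61)]
2. ⊥bis P5·P0 via (38.755,43.525): [(12.0589, 0) (59, 0) (59, 61) (49.4733, 61)]  |A|=1722.2674
3. ⊥bis P5·P1 via (31.525,35.585): [(31.69, 32.0063) (33.1653, 0) (59, 0) (59, 61) (49.4733, 61)]  |A|=1384.4986
4. ⊥bis P5·P2 via (52.71,29.745): [(31.69, 32.0063) (32.1365, 22.3195) (59, 32.0152) (59, 61) (49.4733, 61)]  |A|=666.1696
5. ⊥bis P5·P3 via (41.25,29.885): [(35.3619, 37.9929) (43.7105, 26.4969) (59, 32.0152) (59, 61) (49.4733, 61)]  |A|=563.0831
6. ⊥bis P5·P4 via (34.775,41.995): [(35.3619, 37.9929) (43.7105, 26.4969) (59, 32.0152) (59, 61) (49.4733, 61)]  |A|=563.0831
7. ⊥bis P5·P6 via (33.795,36.945): [(35.3619, 37.9929) (43.7105, 26.4969) (59, 32.0152) (59, 61) (49.4733, 61)]  |A|=563.0831
8. ⊥bis P5·P7 via (46.385,21.335): [(35.3619, 37.9929) (43.7105, 26.4969) (59, 32.0152) (59, 61) (49.4733, 61)]  |A|=563.0831
9. canonical 5-gon: [(35.3619, 37.9929) (43.7105, 26.4969) (59, 32.0152) (59, 61) (49.4733, 61)]
10. shoelace: 563.0831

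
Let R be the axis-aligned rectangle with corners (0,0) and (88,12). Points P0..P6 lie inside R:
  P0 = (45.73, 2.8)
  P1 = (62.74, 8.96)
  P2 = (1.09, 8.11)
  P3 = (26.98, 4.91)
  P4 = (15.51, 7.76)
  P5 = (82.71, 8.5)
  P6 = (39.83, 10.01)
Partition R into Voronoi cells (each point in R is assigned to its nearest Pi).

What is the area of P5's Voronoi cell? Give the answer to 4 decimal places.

1. box [0,88]×[0,12]: [(0, 0) (88, 0) (88, 12) (0, 12)]
2. ⊥bis P5·P0 via (64.22,5.65): [(65.0909, 0) (88, 0) (88, 12) (63.2412, 12)]  |A|=286.0074
3. ⊥bis P5·P1 via (72.725,8.73): [(72.5239, 0) (88, 0) (88, 12) (72.8003, 12)]  |A|=184.0546
4. ⊥bis P5·P2 via (41.9,8.305): [(72.5239, 0) (88, 0) (88, 12) (72.8003, 12)]  |A|=184.0546
5. ⊥bis P5·P3 via (54.845,6.705): [(72.5239, 0) (88, 0) (88, 12) (72.8003, 12)]  |A|=184.0546
6. ⊥bis P5·P4 via (49.11,8.13): [(72.5239, 0) (88, 0) (88, 12) (72.8003, 12)]  |A|=184.0546
7. ⊥bis P5·P6 via (61.27,9.255): [(72.5239, 0) (88, 0) (88, 12) (72.8003, 12)]  |A|=184.0546
8. canonical 4-gon: [(72.5239, 0) (88, 0) (88, 12) (72.8003, 12)]
9. shoelace: 184.0546

Area of P5's cell: 184.0546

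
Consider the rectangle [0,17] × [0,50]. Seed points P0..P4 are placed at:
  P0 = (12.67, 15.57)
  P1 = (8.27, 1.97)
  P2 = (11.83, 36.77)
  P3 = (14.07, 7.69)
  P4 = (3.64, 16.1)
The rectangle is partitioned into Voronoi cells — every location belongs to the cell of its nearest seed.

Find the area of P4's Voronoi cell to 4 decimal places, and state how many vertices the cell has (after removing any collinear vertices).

Area of P4's cell: 160.2374 (5 vertices)

1. box [0,17]×[0,50]: [(0, 0) (17, 0) (17, 50) (0, 50)]
2. ⊥bis P4·P0 via (8.155,15.835): [(0, 0) (7.2256, 0) (10.1603, 50) (0, 50)]  |A|=434.6462
3. ⊥bis P4·P1 via (5.955,9.035): [(0, 7.0837) (7.7912, 9.6367) (10.1603, 50) (0, 50)]  |A|=372.2355
4. ⊥bis P4·P2 via (7.735,26.435): [(0, 29.4998) (0, 7.0837) (7.7912, 9.6367) (8.7535, 26.0315)]  |A|=160.7485
5. ⊥bis P4·P3 via (8.855,11.895): [(0, 29.4998) (0, 7.0837) (6.7622, 9.2995) (7.8506, 10.6494) (8.7535, 26.0315)]  |A|=160.2374
6. canonical 5-gon: [(0, 29.4998) (0, 7.0837) (6.7622, 9.2995) (7.8506, 10.6494) (8.7535, 26.0315)]
7. shoelace: 160.2374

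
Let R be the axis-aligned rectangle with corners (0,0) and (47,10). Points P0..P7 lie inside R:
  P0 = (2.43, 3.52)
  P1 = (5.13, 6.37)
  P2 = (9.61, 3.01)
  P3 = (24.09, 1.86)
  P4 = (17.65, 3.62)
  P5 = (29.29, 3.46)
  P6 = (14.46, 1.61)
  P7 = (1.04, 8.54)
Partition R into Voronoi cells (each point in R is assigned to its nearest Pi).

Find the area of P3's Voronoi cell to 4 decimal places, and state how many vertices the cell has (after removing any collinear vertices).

Area of P3's cell: 44.8236 (4 vertices)

1. box [0,47]×[0,10]: [(0, 0) (47, 0) (47, 10) (0, 10)]
2. ⊥bis P3·P0 via (13.26,2.69): [(13.0538, 0) (47, 0) (47, 10) (13.8202, 10)]  |A|=335.6296
3. ⊥bis P3·P1 via (14.61,4.115): [(13.6312, 0) (47, 0) (47, 10) (16.0099, 10)]  |A|=321.7949
4. ⊥bis P3·P2 via (16.85,2.435): [(16.6566, 0) (47, 0) (47, 10) (17.4508, 10)]  |A|=299.4629
5. ⊥bis P3·P4 via (20.87,2.74): [(20.1212, 0) (47, 0) (47, 10) (22.8541, 10)]  |A|=255.1236
6. ⊥bis P3·P5 via (26.69,2.66): [(20.1212, 0) (27.5085, 0) (24.4315, 10) (22.8541, 10)]  |A|=44.8236
7. ⊥bis P3·P6 via (19.275,1.735): [(20.1212, 0) (27.5085, 0) (24.4315, 10) (22.8541, 10)]  |A|=44.8236
8. ⊥bis P3·P7 via (12.565,5.2): [(20.1212, 0) (27.5085, 0) (24.4315, 10) (22.8541, 10)]  |A|=44.8236
9. canonical 4-gon: [(20.1212, 0) (27.5085, 0) (24.4315, 10) (22.8541, 10)]
10. shoelace: 44.8236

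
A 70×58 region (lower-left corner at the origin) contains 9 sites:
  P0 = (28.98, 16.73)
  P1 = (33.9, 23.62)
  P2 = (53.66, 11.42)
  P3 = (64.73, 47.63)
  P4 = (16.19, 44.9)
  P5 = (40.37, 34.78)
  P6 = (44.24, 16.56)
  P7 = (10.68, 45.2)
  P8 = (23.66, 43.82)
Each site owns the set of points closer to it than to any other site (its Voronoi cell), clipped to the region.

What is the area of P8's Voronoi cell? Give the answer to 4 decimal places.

Area of P8's cell: 403.5592

1. box [0,70]×[0,58]: [(0, 0) (70, 0) (70, 58) (0, 58)]
2. ⊥bis P8·P0 via (26.32,30.275): [(0, 25.1062) (70, 38.853) (70, 58) (0, 58)]  |A|=1821.428
3. ⊥bis P8·P1 via (28.78,33.72): [(0, 25.1062) (19.2424, 28.8851) (70, 54.6157) (70, 58) (0, 58)]  |A|=1421.3893
4. ⊥bis P8·P2 via (38.66,27.62): [(0, 25.1062) (19.2424, 28.8851) (65.1722, 52.1683) (70, 56.6385) (70, 58) (0, 58)]  |A|=1416.5064
5. ⊥bis P8·P3 via (44.195,45.725): [(0, 25.1062) (19.2424, 28.8851) (44.5663, 41.7226) (43.0563, 58) (0, 58)]  |A|=1159.064
6. ⊥bis P8·P4 via (19.925,44.36): [(17.6422, 28.5708) (19.2424, 28.8851) (44.5663, 41.7226) (43.0563, 58) (21.897, 58)]  |A|=546.6982
7. ⊥bis P8·P5 via (32.015,39.3): [(17.6422, 28.5708) (19.2424, 28.8851) (29.078, 33.8711) (42.1316, 58) (21.897, 58)]  |A|=403.5592
8. ⊥bis P8·P6 via (33.95,30.19): [(17.6422, 28.5708) (19.2424, 28.8851) (29.078, 33.8711) (42.1316, 58) (21.897, 58)]  |A|=403.5592
9. ⊥bis P8·P7 via (17.17,44.51): [(17.6422, 28.5708) (19.2424, 28.8851) (29.078, 33.8711) (42.1316, 58) (21.897, 58)]  |A|=403.5592
10. canonical 5-gon: [(17.6422, 28.5708) (19.2424, 28.8851) (29.078, 33.8711) (42.1316, 58) (21.897, 58)]
11. shoelace: 403.5592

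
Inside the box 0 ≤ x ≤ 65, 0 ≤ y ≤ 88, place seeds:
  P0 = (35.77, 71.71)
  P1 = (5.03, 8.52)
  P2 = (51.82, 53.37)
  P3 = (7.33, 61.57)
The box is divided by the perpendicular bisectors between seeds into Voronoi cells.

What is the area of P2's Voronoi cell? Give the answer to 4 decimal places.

Area of P2's cell: 1953.1421

1. box [0,65]×[0,88]: [(0, 0) (65, 0) (65, 88) (0, 88)]
2. ⊥bis P2·P0 via (43.795,62.54): [(0, 24.2134) (0, 0) (65, 0) (65, 81.0973)]  |A|=3422.5968
3. ⊥bis P2·P1 via (28.425,30.945): [(18.967, 40.8121) (58.087, 0) (65, 0) (65, 81.0973)]  |A|=2007.6432
4. ⊥bis P2·P3 via (29.575,57.47): [(27.9544, 48.6773) (25.2891, 34.2165) (58.087, 0) (65, 0) (65, 81.0973)]  |A|=1953.1421
5. canonical 5-gon: [(27.9544, 48.6773) (25.2891, 34.2165) (58.087, 0) (65, 0) (65, 81.0973)]
6. shoelace: 1953.1421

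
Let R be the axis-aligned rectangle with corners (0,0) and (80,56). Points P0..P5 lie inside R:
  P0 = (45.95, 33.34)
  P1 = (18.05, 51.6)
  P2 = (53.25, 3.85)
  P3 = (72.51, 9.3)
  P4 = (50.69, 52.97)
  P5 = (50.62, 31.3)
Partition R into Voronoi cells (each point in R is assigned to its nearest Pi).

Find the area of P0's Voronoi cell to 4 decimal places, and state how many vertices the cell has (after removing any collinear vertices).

Area of P0's cell: 750.3244 (4 vertices)

1. box [0,80]×[0,56]: [(0, 0) (80, 0) (80, 56) (0, 56)]
2. ⊥bis P0·P1 via (32,42.47): [(4.2042, 0) (80, 0) (80, 56) (40.8551, 56)]  |A|=3218.3385
3. ⊥bis P0·P2 via (49.6,18.595): [(9.9507, 8.7801) (80, 26.1203) (80, 56) (40.8551, 56)]  |A|=1970.736
4. ⊥bis P0·P3 via (59.23,21.32): [(9.9507, 8.7801) (58.832, 20.8803) (80, 44.2672) (80, 56) (40.8551, 56)]  |A|=1778.6689
5. ⊥bis P0·P4 via (48.32,43.155): [(34.6143, 46.4645) (9.9507, 8.7801) (58.832, 20.8803) (73.4918, 37.0768)]  |A|=1155.4647
6. ⊥bis P0·P5 via (48.285,32.32): [(52.5698, 42.1288) (34.6143, 46.4645) (9.9507, 8.7801) (41.4031, 16.5659)]  |A|=750.3244
7. canonical 4-gon: [(52.5698, 42.1288) (34.6143, 46.4645) (9.9507, 8.7801) (41.4031, 16.5659)]
8. shoelace: 750.3244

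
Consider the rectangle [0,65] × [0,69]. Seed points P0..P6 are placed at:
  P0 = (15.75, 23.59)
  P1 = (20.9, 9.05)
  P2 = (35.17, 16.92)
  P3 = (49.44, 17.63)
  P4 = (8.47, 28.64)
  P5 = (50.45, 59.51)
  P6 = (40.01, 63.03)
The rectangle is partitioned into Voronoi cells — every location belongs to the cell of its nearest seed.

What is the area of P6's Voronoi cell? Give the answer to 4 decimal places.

Area of P6's cell: 808.3942

1. box [0,65]×[0,69]: [(0, 0) (65, 0) (65, 69) (0, 69)]
2. ⊥bis P6·P0 via (27.88,43.31): [(0, 60.4593) (65, 20.4771) (65, 69) (0, 69)]  |A|=1854.568
3. ⊥bis P6·P1 via (30.455,36.04): [(0, 60.4593) (52.2331, 28.3301) (65, 23.8104) (65, 69) (0, 69)]  |A|=1833.29
4. ⊥bis P6·P2 via (37.59,39.975): [(0, 60.4593) (32.4194, 40.5177) (65, 37.0979) (65, 69) (0, 69)]  |A|=1583.8104
5. ⊥bis P6·P3 via (44.725,40.33): [(0, 60.4593) (32.4194, 40.5177) (41.1944, 39.5967) (65, 44.5413) (65, 69) (0, 69)]  |A|=1495.2126
6. ⊥bis P6·P4 via (24.24,45.835): [(0, 68.0662) (25.187, 44.9665) (32.4194, 40.5177) (41.1944, 39.5967) (65, 44.5413) (65, 69) (0, 69)]  |A|=1399.4159
7. ⊥bis P6·P5 via (45.23,61.27): [(0, 68.0662) (25.187, 44.9665) (32.4194, 40.5177) (38.0344, 39.9284) (47.8363, 69) (0, 69)]  |A|=808.3942
8. canonical 6-gon: [(0, 68.0662) (25.187, 44.9665) (32.4194, 40.5177) (38.0344, 39.9284) (47.8363, 69) (0, 69)]
9. shoelace: 808.3942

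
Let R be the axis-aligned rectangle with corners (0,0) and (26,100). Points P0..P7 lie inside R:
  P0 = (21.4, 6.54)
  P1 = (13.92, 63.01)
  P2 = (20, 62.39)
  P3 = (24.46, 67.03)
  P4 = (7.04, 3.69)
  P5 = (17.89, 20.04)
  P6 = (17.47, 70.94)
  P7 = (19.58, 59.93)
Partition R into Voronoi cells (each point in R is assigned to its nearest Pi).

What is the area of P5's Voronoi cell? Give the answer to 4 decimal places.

1. box [0,26]×[0,100]: [(0, 0) (26, 0) (26, 100) (0, 100)]
2. ⊥bis P5·P0 via (19.645,13.29): [(0, 8.1823) (26, 14.9423) (26, 100) (0, 100)]  |A|=2299.3802
3. ⊥bis P5·P1 via (15.905,41.525): [(0, 40.0555) (0, 8.1823) (26, 14.9423) (26, 42.4577)]  |A|=772.052
4. ⊥bis P5·P2 via (18.945,41.215): [(14.7902, 41.422) (0, 40.0555) (0, 8.1823) (26, 14.9423) (26, 40.8635)]  |A|=763.1168
5. ⊥bis P5·P3 via (21.175,43.535): [(14.7902, 41.422) (0, 40.0555) (0, 8.1823) (26, 14.9423) (26, 40.8635)]  |A|=763.1168
6. ⊥bis P5·P4 via (12.465,11.865): [(14.7902, 41.422) (0, 40.0555) (0, 20.1369) (12.9433, 11.5476) (26, 14.9423) (26, 40.8635)]  |A|=685.7507
7. ⊥bis P5·P6 via (17.68,45.49): [(14.7902, 41.422) (0, 40.0555) (0, 20.1369) (12.9433, 11.5476) (26, 14.9423) (26, 40.8635)]  |A|=685.7507
8. ⊥bis P5·P7 via (18.735,39.985): [(5.3667, 40.5514) (0, 40.0555) (0, 20.1369) (12.9433, 11.5476) (26, 14.9423) (26, 39.6772)]  |A|=666.0008
9. canonical 6-gon: [(5.3667, 40.5514) (0, 40.0555) (0, 20.1369) (12.9433, 11.5476) (26, 14.9423) (26, 39.6772)]
10. shoelace: 666.0008

Area of P5's cell: 666.0008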